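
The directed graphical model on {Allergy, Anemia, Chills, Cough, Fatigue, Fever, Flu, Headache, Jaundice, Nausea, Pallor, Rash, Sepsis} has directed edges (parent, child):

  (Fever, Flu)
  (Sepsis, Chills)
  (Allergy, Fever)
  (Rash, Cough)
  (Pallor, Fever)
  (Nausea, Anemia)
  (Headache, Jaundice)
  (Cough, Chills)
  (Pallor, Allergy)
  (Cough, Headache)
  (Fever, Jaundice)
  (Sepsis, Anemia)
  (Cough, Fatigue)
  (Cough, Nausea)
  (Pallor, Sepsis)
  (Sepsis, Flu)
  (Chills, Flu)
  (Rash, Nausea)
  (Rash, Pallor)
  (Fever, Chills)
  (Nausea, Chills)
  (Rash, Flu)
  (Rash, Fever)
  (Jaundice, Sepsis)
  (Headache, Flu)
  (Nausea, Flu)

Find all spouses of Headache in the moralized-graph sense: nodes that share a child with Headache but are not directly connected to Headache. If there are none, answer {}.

Children of Headache: Flu, Jaundice.
  Jaundice's other parent is Fever.
  parents(Flu) \ {Headache} = {Chills, Fever, Nausea, Rash, Sepsis}.
Excluding nodes already adjacent to Headache (Cough, Flu, Jaundice), the co-parent-only contribution is {Chills, Fever, Nausea, Rash, Sepsis}.

{Chills, Fever, Nausea, Rash, Sepsis}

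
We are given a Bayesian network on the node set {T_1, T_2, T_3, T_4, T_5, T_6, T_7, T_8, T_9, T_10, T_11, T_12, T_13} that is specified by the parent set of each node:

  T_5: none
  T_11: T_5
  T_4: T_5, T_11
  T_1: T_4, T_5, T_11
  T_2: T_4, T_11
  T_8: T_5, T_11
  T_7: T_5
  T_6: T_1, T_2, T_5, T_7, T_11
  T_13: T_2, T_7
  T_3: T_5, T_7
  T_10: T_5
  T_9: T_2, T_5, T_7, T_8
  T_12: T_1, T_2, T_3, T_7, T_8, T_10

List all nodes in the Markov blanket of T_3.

A node's Markov blanket = Pa ∪ Ch ∪ (parents of Ch other than the node itself).
T_3's children: T_12.
T_3's parents: T_5, T_7.
Other parents of T_3's children:
  T_12 also has parents T_1, T_2, T_7, T_8, T_10.
MB(T_3) = {T_1, T_2, T_5, T_7, T_8, T_10, T_12}.

{T_1, T_2, T_5, T_7, T_8, T_10, T_12}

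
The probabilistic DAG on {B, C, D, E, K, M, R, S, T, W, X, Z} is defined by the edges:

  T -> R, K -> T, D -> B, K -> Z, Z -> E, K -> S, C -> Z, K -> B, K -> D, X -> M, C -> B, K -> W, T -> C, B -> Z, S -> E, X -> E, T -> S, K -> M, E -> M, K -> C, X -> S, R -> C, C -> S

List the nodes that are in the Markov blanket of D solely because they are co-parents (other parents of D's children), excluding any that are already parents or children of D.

Children of D: B.
  B: C, K
Excluding nodes already adjacent to D (B, K), the co-parent-only contribution is {C}.

{C}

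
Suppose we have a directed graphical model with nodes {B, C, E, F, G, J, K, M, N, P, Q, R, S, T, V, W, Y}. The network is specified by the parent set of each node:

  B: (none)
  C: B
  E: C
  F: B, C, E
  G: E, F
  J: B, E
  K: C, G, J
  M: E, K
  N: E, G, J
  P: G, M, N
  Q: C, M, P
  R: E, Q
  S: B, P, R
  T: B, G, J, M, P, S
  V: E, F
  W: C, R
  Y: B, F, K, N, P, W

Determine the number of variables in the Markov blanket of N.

10

By definition, MB(N) is built from N's parents, N's children, and the co-parents of N.
N has children P, Y.
Parents of N: E, G, J.
For each child, the remaining parents (spouses of N):
  P's other parents are G, M.
  Y also has parents B, F, K, P, W.
MB(N) = {B, E, F, G, J, K, M, P, W, Y}, which has 10 nodes.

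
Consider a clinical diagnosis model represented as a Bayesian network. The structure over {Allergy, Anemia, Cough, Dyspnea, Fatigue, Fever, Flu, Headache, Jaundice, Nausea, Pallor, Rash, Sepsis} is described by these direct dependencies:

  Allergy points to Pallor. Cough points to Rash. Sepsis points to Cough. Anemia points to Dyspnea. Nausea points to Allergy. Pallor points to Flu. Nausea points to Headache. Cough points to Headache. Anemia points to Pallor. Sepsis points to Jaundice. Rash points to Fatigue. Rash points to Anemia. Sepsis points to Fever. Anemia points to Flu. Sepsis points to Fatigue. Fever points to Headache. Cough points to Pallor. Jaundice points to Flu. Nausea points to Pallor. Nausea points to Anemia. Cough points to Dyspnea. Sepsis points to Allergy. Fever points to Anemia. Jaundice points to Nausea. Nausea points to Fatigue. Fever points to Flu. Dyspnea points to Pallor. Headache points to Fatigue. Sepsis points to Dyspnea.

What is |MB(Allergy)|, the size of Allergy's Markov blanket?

6

Recall MB(v) = parents ∪ children ∪ spouses, where spouses are the other parents of v's children.
Children of Allergy: Pallor.
Parents of Allergy: Nausea, Sepsis.
Other parents of Allergy's children:
  Pallor: Anemia, Cough, Dyspnea, Nausea
MB(Allergy) = {Anemia, Cough, Dyspnea, Nausea, Pallor, Sepsis}, which has 6 nodes.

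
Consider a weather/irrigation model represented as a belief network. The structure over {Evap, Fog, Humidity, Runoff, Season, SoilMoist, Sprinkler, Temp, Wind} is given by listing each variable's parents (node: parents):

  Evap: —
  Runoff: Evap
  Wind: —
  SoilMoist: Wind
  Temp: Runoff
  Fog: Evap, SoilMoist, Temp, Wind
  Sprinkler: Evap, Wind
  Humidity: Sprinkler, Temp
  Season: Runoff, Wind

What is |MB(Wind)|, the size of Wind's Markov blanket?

7

The Markov blanket of a node is its parents, its children, and the other parents of its children.
Children of Wind: Fog, Season, SoilMoist, Sprinkler.
Wind's parents: none.
For each child, the remaining parents (spouses of Wind):
  SoilMoist has no other parent.
  Fog's other parents are Evap, SoilMoist, Temp.
  parents(Sprinkler) \ {Wind} = {Evap}.
  parents(Season) \ {Wind} = {Runoff}.
MB(Wind) = {Evap, Fog, Runoff, Season, SoilMoist, Sprinkler, Temp}, which has 7 nodes.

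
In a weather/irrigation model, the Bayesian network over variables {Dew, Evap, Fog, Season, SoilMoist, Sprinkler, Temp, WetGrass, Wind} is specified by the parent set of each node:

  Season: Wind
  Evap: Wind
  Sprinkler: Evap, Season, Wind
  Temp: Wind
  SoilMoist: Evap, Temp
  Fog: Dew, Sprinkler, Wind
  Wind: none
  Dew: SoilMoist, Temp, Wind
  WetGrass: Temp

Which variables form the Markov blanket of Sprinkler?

{Dew, Evap, Fog, Season, Wind}

By definition, MB(Sprinkler) is built from Sprinkler's parents, Sprinkler's children, and the co-parents of Sprinkler.
Sprinkler's parents: Evap, Season, Wind.
Children of Sprinkler: Fog.
Parents of each child, excluding Sprinkler:
  Fog's other parents are Dew, Wind.
Union: {Evap, Season, Wind} ∪ {Fog} ∪ {Dew, Wind} = {Dew, Evap, Fog, Season, Wind}.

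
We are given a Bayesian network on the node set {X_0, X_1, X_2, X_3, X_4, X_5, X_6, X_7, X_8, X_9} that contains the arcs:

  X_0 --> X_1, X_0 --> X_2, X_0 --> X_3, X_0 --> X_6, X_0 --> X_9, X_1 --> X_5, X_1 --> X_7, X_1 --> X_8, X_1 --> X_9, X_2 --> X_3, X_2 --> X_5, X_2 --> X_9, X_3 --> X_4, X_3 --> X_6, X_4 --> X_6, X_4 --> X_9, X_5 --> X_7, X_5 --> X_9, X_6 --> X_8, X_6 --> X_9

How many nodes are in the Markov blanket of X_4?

7

X_4's parents: X_3.
Ch(X_4) = {X_6, X_9}.
Co-parents of X_4 (other parents of its children):
  X_6 also has parents X_0, X_3.
  X_9's other parents are X_0, X_1, X_2, X_5, X_6.
MB(X_4) = {X_0, X_1, X_2, X_3, X_5, X_6, X_9}, which has 7 nodes.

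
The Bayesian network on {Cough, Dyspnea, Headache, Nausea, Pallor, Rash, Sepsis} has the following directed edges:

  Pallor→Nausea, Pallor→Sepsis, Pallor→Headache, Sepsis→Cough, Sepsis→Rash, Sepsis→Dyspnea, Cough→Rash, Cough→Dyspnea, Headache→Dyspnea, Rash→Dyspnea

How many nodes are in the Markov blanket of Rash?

4

Ch(Rash) = {Dyspnea}.
Pa(Rash) = {Cough, Sepsis}.
For each child, the remaining parents (spouses of Rash):
  Dyspnea: Cough, Headache, Sepsis
MB(Rash) = {Cough, Dyspnea, Headache, Sepsis}, which has 4 nodes.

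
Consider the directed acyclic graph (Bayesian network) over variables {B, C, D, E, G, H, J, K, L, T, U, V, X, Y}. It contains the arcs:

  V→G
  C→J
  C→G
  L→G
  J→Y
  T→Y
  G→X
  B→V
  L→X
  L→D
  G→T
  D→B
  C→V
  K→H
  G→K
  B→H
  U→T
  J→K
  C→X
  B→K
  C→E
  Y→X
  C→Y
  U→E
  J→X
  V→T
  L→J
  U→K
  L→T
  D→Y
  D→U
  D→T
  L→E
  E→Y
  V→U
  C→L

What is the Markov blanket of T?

{C, D, E, G, J, L, U, V, Y}

T has child Y.
T's parents: D, G, L, U, V.
For each child, the remaining parents (spouses of T):
  Y: C, D, E, J
Taking the union gives {C, D, E, G, J, L, U, V, Y}.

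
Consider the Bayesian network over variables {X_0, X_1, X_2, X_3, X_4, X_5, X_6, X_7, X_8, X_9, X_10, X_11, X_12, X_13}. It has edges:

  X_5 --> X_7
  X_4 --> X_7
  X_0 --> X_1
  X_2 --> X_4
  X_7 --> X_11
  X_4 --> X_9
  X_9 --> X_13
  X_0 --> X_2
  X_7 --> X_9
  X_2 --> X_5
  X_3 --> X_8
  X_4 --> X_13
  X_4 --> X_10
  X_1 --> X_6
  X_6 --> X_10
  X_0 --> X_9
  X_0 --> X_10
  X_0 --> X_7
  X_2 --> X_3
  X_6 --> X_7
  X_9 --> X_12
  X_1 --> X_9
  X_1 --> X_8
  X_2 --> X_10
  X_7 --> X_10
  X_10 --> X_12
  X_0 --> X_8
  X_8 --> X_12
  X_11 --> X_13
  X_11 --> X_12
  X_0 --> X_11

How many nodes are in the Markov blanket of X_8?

Recall MB(v) = parents ∪ children ∪ spouses, where spouses are the other parents of v's children.
Pa(X_8) = {X_0, X_1, X_3}.
X_8 has child X_12.
Co-parents of X_8 (other parents of its children):
  X_12: X_9, X_10, X_11
MB(X_8) = {X_0, X_1, X_3, X_9, X_10, X_11, X_12}, which has 7 nodes.

7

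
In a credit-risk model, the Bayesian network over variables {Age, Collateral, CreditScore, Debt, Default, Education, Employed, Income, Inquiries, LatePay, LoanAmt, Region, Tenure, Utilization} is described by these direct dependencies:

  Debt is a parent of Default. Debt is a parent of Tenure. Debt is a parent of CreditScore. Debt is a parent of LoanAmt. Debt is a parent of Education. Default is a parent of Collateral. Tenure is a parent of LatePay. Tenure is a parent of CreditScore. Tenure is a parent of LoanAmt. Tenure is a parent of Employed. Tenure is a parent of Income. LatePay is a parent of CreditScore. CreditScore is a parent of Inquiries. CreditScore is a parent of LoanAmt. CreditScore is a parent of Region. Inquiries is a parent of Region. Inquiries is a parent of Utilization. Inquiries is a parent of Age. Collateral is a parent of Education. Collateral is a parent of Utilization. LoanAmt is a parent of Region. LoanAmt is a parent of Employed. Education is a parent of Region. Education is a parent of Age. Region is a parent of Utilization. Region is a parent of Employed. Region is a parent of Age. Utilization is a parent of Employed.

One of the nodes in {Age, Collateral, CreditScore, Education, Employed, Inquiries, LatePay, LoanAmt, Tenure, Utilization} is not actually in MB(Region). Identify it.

By definition, MB(Region) is built from Region's parents, Region's children, and the co-parents of Region.
Region's children: Age, Employed, Utilization.
Region's parents: CreditScore, Education, Inquiries, LoanAmt.
Co-parents of Region (other parents of its children):
  Utilization's other parents are Collateral, Inquiries.
  parents(Employed) \ {Region} = {LoanAmt, Tenure, Utilization}.
  Age also has parents Education, Inquiries.
MB(Region) = {Age, Collateral, CreditScore, Education, Employed, Inquiries, LoanAmt, Tenure, Utilization}.
LatePay is neither a parent, child, nor co-parent of Region, so it does not belong.

LatePay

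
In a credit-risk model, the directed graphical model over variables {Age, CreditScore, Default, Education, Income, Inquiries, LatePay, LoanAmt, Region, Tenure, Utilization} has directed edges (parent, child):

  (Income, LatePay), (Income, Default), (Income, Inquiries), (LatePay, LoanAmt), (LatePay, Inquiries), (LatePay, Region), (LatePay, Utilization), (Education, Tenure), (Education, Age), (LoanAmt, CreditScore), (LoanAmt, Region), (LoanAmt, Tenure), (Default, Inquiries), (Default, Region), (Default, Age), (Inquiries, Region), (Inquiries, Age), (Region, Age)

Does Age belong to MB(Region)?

Age is a child of Region.
So Age ∈ MB(Region).

Yes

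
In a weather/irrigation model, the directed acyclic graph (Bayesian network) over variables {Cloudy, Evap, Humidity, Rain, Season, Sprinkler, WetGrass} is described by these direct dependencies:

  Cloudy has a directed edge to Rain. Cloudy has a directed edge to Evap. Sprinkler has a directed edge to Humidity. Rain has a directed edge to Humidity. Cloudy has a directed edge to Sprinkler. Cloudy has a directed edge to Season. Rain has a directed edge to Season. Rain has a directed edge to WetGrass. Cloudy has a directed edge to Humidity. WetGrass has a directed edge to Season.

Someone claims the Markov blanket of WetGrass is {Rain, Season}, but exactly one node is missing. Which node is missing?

Cloudy

Ch(WetGrass) = {Season}.
WetGrass has parent Rain.
Co-parents of WetGrass (other parents of its children):
  Season's other parents are Cloudy, Rain.
MB(WetGrass) = {Cloudy, Rain, Season}.
Comparing with the claimed set, Cloudy is missing.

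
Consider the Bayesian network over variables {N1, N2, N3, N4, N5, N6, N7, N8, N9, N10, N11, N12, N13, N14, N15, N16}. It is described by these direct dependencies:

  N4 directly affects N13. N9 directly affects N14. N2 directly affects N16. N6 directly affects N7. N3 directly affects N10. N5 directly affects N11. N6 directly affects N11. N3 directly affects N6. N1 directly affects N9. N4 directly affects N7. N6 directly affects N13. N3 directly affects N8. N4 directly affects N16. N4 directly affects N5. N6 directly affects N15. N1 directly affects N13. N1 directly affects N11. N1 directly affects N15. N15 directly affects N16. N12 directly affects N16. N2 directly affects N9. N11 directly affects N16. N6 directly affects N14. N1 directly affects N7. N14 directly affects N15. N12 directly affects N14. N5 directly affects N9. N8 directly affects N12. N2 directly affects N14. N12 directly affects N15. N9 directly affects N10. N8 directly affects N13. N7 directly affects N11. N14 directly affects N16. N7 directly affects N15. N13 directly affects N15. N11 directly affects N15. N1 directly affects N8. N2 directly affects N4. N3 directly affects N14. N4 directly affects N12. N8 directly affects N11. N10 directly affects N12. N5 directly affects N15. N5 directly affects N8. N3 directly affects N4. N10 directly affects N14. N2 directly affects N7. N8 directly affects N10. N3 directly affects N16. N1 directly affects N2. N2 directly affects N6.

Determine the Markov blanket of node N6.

Pa(N6) = {N2, N3}.
Children of N6: N7, N11, N13, N14, N15.
Parents of each child, excluding N6:
  N7: N1, N2, N4
  N11: N1, N5, N7, N8
  N13: N1, N4, N8
  N14: N2, N3, N9, N10, N12
  N15: N1, N5, N7, N11, N12, N13, N14
Taking the union gives {N1, N2, N3, N4, N5, N7, N8, N9, N10, N11, N12, N13, N14, N15}.

{N1, N2, N3, N4, N5, N7, N8, N9, N10, N11, N12, N13, N14, N15}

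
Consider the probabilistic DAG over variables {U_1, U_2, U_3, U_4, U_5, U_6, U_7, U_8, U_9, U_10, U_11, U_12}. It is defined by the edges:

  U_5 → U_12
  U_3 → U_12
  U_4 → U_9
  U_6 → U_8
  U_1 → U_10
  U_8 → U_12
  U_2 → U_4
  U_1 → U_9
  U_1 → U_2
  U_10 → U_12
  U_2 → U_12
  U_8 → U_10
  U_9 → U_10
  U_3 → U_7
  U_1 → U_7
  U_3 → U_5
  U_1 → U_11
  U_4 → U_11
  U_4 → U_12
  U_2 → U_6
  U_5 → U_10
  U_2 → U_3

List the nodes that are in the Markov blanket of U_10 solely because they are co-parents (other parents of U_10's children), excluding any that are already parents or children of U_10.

Children of U_10: U_12.
  U_12: U_2, U_3, U_4, U_5, U_8
Excluding nodes already adjacent to U_10 (U_1, U_5, U_8, U_9, U_12), the co-parent-only contribution is {U_2, U_3, U_4}.

{U_2, U_3, U_4}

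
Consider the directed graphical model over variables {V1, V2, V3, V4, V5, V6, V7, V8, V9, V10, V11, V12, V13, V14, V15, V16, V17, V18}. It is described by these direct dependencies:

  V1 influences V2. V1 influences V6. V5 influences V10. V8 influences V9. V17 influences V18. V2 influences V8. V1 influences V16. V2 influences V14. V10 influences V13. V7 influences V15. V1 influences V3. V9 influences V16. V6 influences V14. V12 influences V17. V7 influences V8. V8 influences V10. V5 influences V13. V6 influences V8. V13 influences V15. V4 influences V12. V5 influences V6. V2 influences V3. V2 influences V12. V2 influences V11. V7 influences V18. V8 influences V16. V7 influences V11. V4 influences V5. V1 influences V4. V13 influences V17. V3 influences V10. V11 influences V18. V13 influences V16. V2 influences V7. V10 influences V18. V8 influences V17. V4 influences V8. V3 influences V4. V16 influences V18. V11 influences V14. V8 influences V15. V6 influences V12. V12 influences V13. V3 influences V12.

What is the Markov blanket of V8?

Children of V8: V9, V10, V15, V16, V17.
V8 has parents V2, V4, V6, V7.
Other parents of V8's children:
  V9 has no other parent.
  V10's other parents are V3, V5.
  parents(V15) \ {V8} = {V7, V13}.
  parents(V16) \ {V8} = {V1, V9, V13}.
  V17's other parents are V12, V13.
So the Markov blanket of V8 is {V1, V2, V3, V4, V5, V6, V7, V9, V10, V12, V13, V15, V16, V17}.

{V1, V2, V3, V4, V5, V6, V7, V9, V10, V12, V13, V15, V16, V17}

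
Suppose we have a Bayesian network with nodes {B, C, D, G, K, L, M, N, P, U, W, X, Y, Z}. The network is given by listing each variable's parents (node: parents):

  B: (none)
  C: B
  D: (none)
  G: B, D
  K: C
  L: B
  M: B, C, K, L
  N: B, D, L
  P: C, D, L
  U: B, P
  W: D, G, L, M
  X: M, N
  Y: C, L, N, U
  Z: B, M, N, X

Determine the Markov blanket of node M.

M's children: W, X, Z.
Pa(M) = {B, C, K, L}.
Other parents of M's children:
  W: D, G, L
  X: N
  Z: B, N, X
So the Markov blanket of M is {B, C, D, G, K, L, N, W, X, Z}.

{B, C, D, G, K, L, N, W, X, Z}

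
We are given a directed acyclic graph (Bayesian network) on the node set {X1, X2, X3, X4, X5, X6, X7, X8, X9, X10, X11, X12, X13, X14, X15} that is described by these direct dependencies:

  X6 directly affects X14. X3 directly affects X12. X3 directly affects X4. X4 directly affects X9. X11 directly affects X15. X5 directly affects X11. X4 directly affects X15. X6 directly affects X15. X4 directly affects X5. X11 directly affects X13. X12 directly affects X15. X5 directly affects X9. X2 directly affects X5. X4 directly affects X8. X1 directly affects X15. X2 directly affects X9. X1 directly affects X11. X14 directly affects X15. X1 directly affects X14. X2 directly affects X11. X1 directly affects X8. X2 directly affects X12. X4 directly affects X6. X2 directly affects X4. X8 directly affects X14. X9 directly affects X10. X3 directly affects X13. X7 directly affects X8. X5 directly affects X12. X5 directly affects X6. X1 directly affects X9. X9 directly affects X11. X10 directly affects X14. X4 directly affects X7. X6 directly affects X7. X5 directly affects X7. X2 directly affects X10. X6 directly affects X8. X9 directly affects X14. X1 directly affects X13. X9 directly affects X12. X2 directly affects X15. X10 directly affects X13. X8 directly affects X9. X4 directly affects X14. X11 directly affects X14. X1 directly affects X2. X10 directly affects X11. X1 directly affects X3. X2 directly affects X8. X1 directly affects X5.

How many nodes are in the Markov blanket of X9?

11

By definition, MB(X9) is built from X9's parents, X9's children, and the co-parents of X9.
Pa(X9) = {X1, X2, X4, X5, X8}.
X9 has children X10, X11, X12, X14.
For each child, the remaining parents (spouses of X9):
  X10 also has parent X2.
  parents(X11) \ {X9} = {X1, X2, X5, X10}.
  X12's other parents are X2, X3, X5.
  X14 also has parents X1, X4, X6, X8, X10, X11.
MB(X9) = {X1, X2, X3, X4, X5, X6, X8, X10, X11, X12, X14}, which has 11 nodes.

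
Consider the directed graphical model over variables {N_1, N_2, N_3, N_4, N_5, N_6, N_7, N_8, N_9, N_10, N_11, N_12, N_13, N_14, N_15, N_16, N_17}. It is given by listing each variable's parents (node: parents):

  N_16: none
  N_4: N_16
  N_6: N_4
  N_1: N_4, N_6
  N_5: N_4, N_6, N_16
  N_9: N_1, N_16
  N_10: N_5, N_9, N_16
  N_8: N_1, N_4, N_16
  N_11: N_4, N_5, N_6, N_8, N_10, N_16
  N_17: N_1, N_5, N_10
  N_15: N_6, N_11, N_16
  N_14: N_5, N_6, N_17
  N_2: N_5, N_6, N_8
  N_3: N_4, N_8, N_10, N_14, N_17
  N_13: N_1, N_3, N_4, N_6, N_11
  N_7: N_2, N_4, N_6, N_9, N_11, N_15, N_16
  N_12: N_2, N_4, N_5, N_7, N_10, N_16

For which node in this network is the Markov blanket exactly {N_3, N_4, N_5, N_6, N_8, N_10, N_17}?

N_14

The target node must have every member of {N_3, N_4, N_5, N_6, N_8, N_10, N_17} as a parent, child, or co-parent, and no others.
Parents of N_14: N_5, N_6, N_17; children: N_3; co-parents: N_4, N_8, N_10, N_17.
These exactly cover the given set, so the node is N_14.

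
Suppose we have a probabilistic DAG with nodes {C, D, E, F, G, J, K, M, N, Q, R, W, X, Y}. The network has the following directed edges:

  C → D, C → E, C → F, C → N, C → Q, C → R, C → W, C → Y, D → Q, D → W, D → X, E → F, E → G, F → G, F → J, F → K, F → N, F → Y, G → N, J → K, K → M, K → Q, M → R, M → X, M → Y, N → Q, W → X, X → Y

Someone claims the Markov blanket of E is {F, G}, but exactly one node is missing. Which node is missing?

Pa(E) = {C}.
Ch(E) = {F, G}.
For each child, the remaining parents (spouses of E):
  F's other parent is C.
  G also has parent F.
MB(E) = {C, F, G}.
Comparing with the claimed set, C is missing.

C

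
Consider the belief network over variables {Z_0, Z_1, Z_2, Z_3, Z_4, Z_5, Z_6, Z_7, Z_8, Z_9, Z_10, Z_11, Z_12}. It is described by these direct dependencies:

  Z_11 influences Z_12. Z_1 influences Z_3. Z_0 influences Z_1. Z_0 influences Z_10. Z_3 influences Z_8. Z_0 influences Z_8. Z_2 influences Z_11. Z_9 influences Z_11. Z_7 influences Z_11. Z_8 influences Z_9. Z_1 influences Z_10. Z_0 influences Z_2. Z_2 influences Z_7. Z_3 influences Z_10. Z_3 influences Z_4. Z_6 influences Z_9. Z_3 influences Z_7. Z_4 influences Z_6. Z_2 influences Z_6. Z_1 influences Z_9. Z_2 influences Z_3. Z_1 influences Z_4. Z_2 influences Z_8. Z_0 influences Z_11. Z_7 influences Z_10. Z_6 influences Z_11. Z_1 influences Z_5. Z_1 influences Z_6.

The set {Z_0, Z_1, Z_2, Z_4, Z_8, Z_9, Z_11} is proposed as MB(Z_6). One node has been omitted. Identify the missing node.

By definition, MB(Z_6) is built from Z_6's parents, Z_6's children, and the co-parents of Z_6.
Pa(Z_6) = {Z_1, Z_2, Z_4}.
Children of Z_6: Z_9, Z_11.
For each child, the remaining parents (spouses of Z_6):
  Z_9: Z_1, Z_8
  Z_11: Z_0, Z_2, Z_7, Z_9
MB(Z_6) = {Z_0, Z_1, Z_2, Z_4, Z_7, Z_8, Z_9, Z_11}.
Comparing with the claimed set, Z_7 is missing.

Z_7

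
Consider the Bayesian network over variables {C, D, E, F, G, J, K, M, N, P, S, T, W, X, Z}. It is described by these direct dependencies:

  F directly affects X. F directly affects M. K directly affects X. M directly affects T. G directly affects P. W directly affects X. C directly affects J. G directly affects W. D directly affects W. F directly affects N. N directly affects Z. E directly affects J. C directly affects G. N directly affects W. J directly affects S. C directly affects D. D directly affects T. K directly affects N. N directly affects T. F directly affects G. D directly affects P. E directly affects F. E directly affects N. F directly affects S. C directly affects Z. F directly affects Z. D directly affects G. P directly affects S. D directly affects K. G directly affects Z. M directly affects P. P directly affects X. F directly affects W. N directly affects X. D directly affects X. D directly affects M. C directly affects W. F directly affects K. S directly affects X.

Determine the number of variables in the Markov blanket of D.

11

Parents of D: C.
Ch(D) = {G, K, M, P, T, W, X}.
For each child, the remaining parents (spouses of D):
  G: C, F
  K: F
  M: F
  P: G, M
  T: M, N
  W: C, F, G, N
  X: F, K, N, P, S, W
MB(D) = {C, F, G, K, M, N, P, S, T, W, X}, which has 11 nodes.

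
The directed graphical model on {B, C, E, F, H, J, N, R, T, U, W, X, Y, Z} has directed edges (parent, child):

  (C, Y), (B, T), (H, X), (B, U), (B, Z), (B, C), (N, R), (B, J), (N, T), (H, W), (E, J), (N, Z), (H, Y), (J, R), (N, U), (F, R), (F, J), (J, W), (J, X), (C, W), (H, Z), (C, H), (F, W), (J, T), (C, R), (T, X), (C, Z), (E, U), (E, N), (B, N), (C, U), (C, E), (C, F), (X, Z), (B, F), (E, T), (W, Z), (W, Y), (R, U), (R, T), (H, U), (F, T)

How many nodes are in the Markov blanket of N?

Pa(N) = {B, E}.
Ch(N) = {R, T, U, Z}.
Other parents of N's children:
  R: C, F, J
  T: B, E, F, J, R
  U: B, C, E, H, R
  Z: B, C, H, W, X
MB(N) = {B, C, E, F, H, J, R, T, U, W, X, Z}, which has 12 nodes.

12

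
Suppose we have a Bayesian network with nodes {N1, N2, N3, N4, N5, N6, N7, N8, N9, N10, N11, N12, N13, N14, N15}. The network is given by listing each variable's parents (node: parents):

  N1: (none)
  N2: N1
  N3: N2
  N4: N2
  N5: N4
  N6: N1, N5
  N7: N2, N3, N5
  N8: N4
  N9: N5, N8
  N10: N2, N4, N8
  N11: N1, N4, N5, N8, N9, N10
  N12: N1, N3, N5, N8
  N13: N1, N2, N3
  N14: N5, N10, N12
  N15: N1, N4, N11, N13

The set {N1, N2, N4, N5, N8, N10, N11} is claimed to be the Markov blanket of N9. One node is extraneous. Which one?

Ch(N9) = {N11}.
Pa(N9) = {N5, N8}.
For each child, the remaining parents (spouses of N9):
  N11: N1, N4, N5, N8, N10
MB(N9) = {N1, N4, N5, N8, N10, N11}.
N2 is neither a parent, child, nor co-parent of N9, so it does not belong.

N2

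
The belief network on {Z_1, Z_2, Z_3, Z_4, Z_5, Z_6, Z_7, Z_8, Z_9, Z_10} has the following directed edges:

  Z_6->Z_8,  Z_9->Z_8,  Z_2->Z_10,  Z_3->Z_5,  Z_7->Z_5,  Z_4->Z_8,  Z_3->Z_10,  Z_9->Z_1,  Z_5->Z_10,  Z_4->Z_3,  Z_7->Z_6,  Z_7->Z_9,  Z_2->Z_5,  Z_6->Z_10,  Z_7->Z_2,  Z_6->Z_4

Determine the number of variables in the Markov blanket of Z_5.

5

The Markov blanket of a node is its parents, its children, and the other parents of its children.
Z_5 has parents Z_2, Z_3, Z_7.
Children of Z_5: Z_10.
Parents of each child, excluding Z_5:
  Z_10 also has parents Z_2, Z_3, Z_6.
MB(Z_5) = {Z_2, Z_3, Z_6, Z_7, Z_10}, which has 5 nodes.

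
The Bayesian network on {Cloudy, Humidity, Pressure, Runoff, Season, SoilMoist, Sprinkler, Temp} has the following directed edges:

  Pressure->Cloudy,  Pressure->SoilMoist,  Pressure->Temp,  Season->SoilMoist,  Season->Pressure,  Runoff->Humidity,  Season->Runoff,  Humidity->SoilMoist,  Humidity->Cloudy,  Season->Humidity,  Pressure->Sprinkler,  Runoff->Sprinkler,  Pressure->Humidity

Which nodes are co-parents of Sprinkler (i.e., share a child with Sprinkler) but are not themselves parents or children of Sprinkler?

{}

Sprinkler has no children, so it has no co-parents. The set is empty.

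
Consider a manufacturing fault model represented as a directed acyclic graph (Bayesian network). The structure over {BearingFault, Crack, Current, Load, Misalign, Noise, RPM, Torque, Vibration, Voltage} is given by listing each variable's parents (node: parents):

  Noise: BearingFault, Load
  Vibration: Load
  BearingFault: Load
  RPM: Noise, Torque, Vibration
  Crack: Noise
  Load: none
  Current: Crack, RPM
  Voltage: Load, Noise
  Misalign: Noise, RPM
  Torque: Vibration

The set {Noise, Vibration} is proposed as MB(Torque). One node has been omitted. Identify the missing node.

By definition, MB(Torque) is built from Torque's parents, Torque's children, and the co-parents of Torque.
Parents of Torque: Vibration.
Children of Torque: RPM.
Other parents of Torque's children:
  RPM also has parents Noise, Vibration.
MB(Torque) = {Noise, RPM, Vibration}.
Comparing with the claimed set, RPM is missing.

RPM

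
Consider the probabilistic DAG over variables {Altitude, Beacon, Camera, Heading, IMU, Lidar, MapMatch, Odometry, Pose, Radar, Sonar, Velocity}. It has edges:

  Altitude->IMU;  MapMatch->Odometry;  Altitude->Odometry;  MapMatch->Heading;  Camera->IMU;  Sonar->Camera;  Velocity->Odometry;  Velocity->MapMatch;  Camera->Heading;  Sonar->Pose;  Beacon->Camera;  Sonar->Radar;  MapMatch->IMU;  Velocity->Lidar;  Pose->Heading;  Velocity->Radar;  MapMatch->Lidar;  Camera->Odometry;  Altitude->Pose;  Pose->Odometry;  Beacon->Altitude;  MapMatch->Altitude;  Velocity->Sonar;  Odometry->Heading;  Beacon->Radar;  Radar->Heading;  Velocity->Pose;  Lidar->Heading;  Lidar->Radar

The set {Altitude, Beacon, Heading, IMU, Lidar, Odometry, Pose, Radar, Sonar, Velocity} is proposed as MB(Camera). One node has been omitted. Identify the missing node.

By definition, MB(Camera) is built from Camera's parents, Camera's children, and the co-parents of Camera.
Camera has parents Beacon, Sonar.
Camera has children Heading, IMU, Odometry.
For each child, the remaining parents (spouses of Camera):
  IMU: Altitude, MapMatch
  Odometry: Altitude, MapMatch, Pose, Velocity
  Heading: Lidar, MapMatch, Odometry, Pose, Radar
MB(Camera) = {Altitude, Beacon, Heading, IMU, Lidar, MapMatch, Odometry, Pose, Radar, Sonar, Velocity}.
Comparing with the claimed set, MapMatch is missing.

MapMatch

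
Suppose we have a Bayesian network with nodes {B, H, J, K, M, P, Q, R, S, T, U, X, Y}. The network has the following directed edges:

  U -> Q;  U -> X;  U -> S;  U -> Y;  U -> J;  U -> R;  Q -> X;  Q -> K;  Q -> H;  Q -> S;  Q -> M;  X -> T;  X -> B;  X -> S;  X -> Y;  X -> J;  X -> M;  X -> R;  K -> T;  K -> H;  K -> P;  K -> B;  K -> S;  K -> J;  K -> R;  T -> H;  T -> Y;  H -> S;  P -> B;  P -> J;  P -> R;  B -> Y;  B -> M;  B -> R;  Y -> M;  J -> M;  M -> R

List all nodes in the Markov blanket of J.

The Markov blanket of a node is its parents, its children, and the other parents of its children.
Children of J: M.
J's parents: K, P, U, X.
Co-parents of J (other parents of its children):
  parents(M) \ {J} = {B, Q, X, Y}.
Taking the union gives {B, K, M, P, Q, U, X, Y}.

{B, K, M, P, Q, U, X, Y}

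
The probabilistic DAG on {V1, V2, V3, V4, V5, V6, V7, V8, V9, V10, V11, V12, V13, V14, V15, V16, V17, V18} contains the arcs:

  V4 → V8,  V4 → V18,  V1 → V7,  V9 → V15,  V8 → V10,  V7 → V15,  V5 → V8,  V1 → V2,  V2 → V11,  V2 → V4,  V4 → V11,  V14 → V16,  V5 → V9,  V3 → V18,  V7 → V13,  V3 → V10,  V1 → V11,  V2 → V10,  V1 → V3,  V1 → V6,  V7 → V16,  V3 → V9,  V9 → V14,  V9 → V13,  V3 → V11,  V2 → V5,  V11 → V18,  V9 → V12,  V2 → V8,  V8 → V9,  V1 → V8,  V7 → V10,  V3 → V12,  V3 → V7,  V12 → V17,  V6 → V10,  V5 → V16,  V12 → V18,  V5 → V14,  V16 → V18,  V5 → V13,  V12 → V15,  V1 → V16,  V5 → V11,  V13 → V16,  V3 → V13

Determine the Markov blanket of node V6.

{V1, V2, V3, V7, V8, V10}

Recall MB(v) = parents ∪ children ∪ spouses, where spouses are the other parents of v's children.
V6 has parent V1.
V6 has child V10.
Co-parents of V6 (other parents of its children):
  V10: V2, V3, V7, V8
So the Markov blanket of V6 is {V1, V2, V3, V7, V8, V10}.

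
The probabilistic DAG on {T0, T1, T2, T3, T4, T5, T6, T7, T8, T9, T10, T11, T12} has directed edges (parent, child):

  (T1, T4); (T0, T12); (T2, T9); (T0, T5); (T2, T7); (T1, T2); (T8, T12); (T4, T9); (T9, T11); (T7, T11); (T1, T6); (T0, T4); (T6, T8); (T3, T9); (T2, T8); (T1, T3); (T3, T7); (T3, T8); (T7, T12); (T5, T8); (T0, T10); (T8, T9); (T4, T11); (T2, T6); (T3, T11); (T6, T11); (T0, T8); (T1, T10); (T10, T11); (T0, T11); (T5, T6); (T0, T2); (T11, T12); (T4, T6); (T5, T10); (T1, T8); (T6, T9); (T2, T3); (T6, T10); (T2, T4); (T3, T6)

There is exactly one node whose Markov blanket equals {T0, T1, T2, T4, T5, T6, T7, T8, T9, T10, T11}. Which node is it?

The target node must have every member of {T0, T1, T2, T4, T5, T6, T7, T8, T9, T10, T11} as a parent, child, or co-parent, and no others.
Parents of T3: T1, T2; children: T6, T7, T8, T9, T11; co-parents: T0, T1, T2, T4, T5, T6, T7, T8, T9, T10.
These exactly cover the given set, so the node is T3.

T3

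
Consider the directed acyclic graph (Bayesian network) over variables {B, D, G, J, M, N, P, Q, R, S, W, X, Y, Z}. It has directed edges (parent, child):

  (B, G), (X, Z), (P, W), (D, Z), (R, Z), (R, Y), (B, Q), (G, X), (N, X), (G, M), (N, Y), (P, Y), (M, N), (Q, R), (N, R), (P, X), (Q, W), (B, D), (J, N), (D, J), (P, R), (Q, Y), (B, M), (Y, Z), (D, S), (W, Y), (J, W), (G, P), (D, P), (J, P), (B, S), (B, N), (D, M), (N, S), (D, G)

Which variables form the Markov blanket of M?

Children of M: N.
Pa(M) = {B, D, G}.
Other parents of M's children:
  parents(N) \ {M} = {B, J}.
MB(M) = {B, D, G, J, N}.

{B, D, G, J, N}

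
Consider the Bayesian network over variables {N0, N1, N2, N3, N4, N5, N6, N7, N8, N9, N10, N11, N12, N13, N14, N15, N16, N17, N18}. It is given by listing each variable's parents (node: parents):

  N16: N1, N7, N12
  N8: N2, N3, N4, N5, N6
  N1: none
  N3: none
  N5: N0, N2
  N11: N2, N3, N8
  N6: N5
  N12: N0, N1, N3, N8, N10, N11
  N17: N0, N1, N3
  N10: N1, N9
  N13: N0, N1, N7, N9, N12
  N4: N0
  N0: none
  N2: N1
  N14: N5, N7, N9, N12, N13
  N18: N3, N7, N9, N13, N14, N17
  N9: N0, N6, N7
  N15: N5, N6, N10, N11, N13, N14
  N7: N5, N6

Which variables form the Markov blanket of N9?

{N0, N1, N3, N5, N6, N7, N10, N12, N13, N14, N17, N18}

N9 has parents N0, N6, N7.
Ch(N9) = {N10, N13, N14, N18}.
Parents of each child, excluding N9:
  N10 also has parent N1.
  parents(N13) \ {N9} = {N0, N1, N7, N12}.
  N14's other parents are N5, N7, N12, N13.
  N18 also has parents N3, N7, N13, N14, N17.
So the Markov blanket of N9 is {N0, N1, N3, N5, N6, N7, N10, N12, N13, N14, N17, N18}.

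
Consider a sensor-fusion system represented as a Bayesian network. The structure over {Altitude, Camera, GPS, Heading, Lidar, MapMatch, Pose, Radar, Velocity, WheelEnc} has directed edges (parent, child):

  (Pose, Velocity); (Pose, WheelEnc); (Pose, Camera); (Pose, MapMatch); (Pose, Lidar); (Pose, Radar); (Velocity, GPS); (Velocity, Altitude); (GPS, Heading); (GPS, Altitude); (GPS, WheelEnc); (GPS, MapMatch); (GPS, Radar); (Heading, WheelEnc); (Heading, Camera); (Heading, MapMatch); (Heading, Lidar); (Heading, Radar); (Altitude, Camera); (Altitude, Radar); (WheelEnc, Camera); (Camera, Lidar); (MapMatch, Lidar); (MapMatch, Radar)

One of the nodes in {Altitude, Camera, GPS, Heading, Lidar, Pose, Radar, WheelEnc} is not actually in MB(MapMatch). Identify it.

WheelEnc

Recall MB(v) = parents ∪ children ∪ spouses, where spouses are the other parents of v's children.
MapMatch's parents: GPS, Heading, Pose.
MapMatch has children Lidar, Radar.
For each child, the remaining parents (spouses of MapMatch):
  Lidar: Camera, Heading, Pose
  Radar: Altitude, GPS, Heading, Pose
MB(MapMatch) = {Altitude, Camera, GPS, Heading, Lidar, Pose, Radar}.
WheelEnc is neither a parent, child, nor co-parent of MapMatch, so it does not belong.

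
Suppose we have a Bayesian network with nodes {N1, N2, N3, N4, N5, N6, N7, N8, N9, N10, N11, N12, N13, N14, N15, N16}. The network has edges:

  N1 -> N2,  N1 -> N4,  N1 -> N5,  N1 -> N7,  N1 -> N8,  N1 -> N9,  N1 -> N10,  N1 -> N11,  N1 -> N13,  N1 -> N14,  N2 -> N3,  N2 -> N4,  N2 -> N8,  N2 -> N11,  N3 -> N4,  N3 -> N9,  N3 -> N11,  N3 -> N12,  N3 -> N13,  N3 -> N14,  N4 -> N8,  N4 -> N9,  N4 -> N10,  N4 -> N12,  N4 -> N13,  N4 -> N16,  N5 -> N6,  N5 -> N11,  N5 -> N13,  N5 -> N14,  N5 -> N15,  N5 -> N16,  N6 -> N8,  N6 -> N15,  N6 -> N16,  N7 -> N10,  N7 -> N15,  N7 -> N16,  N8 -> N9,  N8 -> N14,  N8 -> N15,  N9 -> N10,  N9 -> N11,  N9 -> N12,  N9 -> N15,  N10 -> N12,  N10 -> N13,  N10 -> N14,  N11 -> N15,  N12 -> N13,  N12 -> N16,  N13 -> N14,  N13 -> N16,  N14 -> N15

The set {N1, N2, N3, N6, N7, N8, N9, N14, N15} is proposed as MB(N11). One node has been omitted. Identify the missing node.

N5

N11's parents: N1, N2, N3, N5, N9.
N11 has child N15.
Parents of each child, excluding N11:
  parents(N15) \ {N11} = {N5, N6, N7, N8, N9, N14}.
MB(N11) = {N1, N2, N3, N5, N6, N7, N8, N9, N14, N15}.
Comparing with the claimed set, N5 is missing.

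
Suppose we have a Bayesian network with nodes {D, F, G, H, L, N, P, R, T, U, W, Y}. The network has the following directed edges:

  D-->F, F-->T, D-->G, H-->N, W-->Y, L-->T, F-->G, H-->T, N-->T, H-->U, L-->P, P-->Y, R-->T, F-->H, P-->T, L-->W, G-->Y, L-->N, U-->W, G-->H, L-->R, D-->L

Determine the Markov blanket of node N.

The Markov blanket of a node is its parents, its children, and the other parents of its children.
N has parents H, L.
N has child T.
For each child, the remaining parents (spouses of N):
  T also has parents F, H, L, P, R.
So the Markov blanket of N is {F, H, L, P, R, T}.

{F, H, L, P, R, T}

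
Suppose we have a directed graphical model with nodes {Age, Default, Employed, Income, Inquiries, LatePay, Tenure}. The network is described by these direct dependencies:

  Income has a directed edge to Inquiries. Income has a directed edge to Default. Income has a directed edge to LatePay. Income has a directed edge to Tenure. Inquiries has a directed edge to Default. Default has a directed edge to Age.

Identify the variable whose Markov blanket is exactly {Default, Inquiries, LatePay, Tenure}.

Income

The target node must have every member of {Default, Inquiries, LatePay, Tenure} as a parent, child, or co-parent, and no others.
Parents of Income: none; children: Default, Inquiries, LatePay, Tenure; co-parents: Inquiries.
These exactly cover the given set, so the node is Income.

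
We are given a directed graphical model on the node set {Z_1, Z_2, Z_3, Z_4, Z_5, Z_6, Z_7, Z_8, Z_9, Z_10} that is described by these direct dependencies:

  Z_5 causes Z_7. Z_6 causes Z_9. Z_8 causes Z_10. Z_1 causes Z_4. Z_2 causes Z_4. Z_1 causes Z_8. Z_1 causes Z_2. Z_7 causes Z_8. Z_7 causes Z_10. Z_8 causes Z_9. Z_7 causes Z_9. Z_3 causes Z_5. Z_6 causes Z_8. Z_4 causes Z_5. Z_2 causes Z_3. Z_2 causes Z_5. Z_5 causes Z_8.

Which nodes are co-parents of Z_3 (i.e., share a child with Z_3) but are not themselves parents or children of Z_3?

Children of Z_3: Z_5.
  Z_5's other parents are Z_2, Z_4.
Excluding nodes already adjacent to Z_3 (Z_2, Z_5), the co-parent-only contribution is {Z_4}.

{Z_4}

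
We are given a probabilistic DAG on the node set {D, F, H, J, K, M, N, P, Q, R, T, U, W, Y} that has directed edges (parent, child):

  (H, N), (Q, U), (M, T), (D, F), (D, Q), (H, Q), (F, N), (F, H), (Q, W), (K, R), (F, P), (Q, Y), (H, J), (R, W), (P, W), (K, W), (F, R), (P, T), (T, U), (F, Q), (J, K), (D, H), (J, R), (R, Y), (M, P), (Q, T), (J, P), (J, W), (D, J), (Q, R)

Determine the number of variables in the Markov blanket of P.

8

A node's Markov blanket = Pa ∪ Ch ∪ (parents of Ch other than the node itself).
P's parents: F, J, M.
Ch(P) = {T, W}.
Other parents of P's children:
  T also has parents M, Q.
  W also has parents J, K, Q, R.
MB(P) = {F, J, K, M, Q, R, T, W}, which has 8 nodes.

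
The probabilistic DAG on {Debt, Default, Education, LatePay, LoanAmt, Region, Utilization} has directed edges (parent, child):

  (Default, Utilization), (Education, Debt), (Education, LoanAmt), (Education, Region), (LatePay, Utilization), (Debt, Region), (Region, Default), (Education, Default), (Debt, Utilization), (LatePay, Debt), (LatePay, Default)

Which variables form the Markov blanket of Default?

{Debt, Education, LatePay, Region, Utilization}

Recall MB(v) = parents ∪ children ∪ spouses, where spouses are the other parents of v's children.
Default's children: Utilization.
Parents of Default: Education, LatePay, Region.
Parents of each child, excluding Default:
  Utilization: Debt, LatePay
So the Markov blanket of Default is {Debt, Education, LatePay, Region, Utilization}.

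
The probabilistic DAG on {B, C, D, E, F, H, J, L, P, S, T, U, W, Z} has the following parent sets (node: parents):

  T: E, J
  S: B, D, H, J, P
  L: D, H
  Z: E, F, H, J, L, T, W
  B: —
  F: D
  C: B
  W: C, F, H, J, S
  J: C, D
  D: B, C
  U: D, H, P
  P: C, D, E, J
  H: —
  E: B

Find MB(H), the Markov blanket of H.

{B, C, D, E, F, J, L, P, S, T, U, W, Z}

H has children L, S, U, W, Z.
Parents of H: none.
Other parents of H's children:
  L's other parent is D.
  parents(S) \ {H} = {B, D, J, P}.
  parents(U) \ {H} = {D, P}.
  W also has parents C, F, J, S.
  parents(Z) \ {H} = {E, F, J, L, T, W}.
Taking the union gives {B, C, D, E, F, J, L, P, S, T, U, W, Z}.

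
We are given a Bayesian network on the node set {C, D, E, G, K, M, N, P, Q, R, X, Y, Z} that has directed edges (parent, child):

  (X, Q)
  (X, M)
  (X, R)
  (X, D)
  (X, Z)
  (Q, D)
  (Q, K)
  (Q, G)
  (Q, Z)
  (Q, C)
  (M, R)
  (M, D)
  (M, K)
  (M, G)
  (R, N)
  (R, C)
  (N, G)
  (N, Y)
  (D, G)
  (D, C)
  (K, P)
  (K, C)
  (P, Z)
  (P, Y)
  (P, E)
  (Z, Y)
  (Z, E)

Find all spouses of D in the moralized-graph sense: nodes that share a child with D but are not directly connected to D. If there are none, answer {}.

{K, N, R}

Children of D: C, G.
  G's other parents are M, N, Q.
  C's other parents are K, Q, R.
Excluding nodes already adjacent to D (C, G, M, Q, X), the co-parent-only contribution is {K, N, R}.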